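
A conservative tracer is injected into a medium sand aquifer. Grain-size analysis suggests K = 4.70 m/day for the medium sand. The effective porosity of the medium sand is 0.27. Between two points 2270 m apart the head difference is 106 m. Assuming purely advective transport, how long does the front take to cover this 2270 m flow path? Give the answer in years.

Hydraulic gradient i = Δh / L = 106 / 2270 = 0.04670.
Darcy flux q = K · i = 4.700 × 0.04670 = 0.2195 m/day.
Seepage velocity v = q / n_e = 0.2195 / 0.27 = 0.8129 m/day.
Travel time t = L / v = 2270 / 0.8129 = 2793 days = 7.646 years.

7.65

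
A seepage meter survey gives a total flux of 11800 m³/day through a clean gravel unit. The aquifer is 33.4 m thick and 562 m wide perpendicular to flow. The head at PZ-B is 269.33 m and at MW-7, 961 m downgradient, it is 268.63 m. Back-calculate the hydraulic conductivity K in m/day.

Cross-sectional area A = 562 × 33.4 = 18771 m².
Hydraulic gradient i = (269.33 − 268.63) / 961 = 0.7 / 961 = 0.0007284.
From Q = K·A·i, K = Q / (A·i) = 11800 / (18771 × 0.0007284) = 863.0 m/day.

863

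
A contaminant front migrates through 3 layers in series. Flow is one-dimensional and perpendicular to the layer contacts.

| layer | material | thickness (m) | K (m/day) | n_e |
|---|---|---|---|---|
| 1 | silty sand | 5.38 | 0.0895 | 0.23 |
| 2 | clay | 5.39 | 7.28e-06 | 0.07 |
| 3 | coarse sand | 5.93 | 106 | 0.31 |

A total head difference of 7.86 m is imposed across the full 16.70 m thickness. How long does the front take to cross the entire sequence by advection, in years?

891

With flow normal to the layers, continuity requires the same specific discharge q through every layer.
Σ(b_i/K_i) = 5.38/0.0895 + 5.39/7.28e-06 + 5.93/106 = 7.404e+05 d.
q = Δh / Σ(b_i/K_i) = 7.86 / 7.404e+05 = 1.062e-05 m/day.
In each layer the seepage velocity is v_i = q/n_i, so the layer transit time is t_i = b_i·n_i / q:
  layer 1 (silty sand): t_1 = 5.38 × 0.23 / 1.062e-05 = 1.166e+05 d
  layer 2 (clay): t_2 = 5.39 × 0.07 / 1.062e-05 = 35543 d
  layer 3 (coarse sand): t_3 = 5.93 × 0.31 / 1.062e-05 = 1.732e+05 d
Total t = Σ t_i = 3.253e+05 days = 890.6 years.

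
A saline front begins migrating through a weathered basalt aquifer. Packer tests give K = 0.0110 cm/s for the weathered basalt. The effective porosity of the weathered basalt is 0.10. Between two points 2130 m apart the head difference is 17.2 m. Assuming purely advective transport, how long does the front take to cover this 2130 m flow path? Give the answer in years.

Convert K: 0.0110 cm/s × 864 = 9.504 m/day.
Hydraulic gradient i = Δh / L = 17.2 / 2130 = 0.008075.
Darcy flux q = K · i = 9.504 × 0.008075 = 0.07675 m/day.
Seepage velocity v = q / n_e = 0.07675 / 0.10 = 0.7675 m/day.
Travel time t = L / v = 2130 / 0.7675 = 2775 days = 7.599 years.

7.60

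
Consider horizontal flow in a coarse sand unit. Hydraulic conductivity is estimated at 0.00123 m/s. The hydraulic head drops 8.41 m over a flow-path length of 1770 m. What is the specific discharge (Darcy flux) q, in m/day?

0.505

Convert K: 0.00123 m/s × 86400 = 106.3 m/day.
Hydraulic gradient i = Δh / L = 8.41 / 1770 = 0.004751.
Specific discharge q = K · i = 106.3 × 0.004751 = 0.5049 m/day.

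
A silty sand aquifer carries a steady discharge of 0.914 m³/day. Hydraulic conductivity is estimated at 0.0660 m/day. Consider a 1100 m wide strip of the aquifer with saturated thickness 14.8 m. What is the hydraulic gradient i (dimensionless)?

0.000851

Cross-sectional area A = 1100 × 14.8 = 16280 m².
From Q = K·A·i, i = Q / (K·A) = 0.914 / (0.06600 × 16280) = 0.0008506.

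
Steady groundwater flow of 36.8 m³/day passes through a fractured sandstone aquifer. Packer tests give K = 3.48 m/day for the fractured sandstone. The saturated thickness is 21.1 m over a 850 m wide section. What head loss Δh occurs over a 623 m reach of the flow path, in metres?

0.367

Cross-sectional area A = 850 × 21.1 = 17935 m².
From Q = K·A·i, i = Q / (K·A) = 36.8 / (3.480 × 17935) = 0.0005896.
Head loss Δh = i · L = 0.0005896 × 623 = 0.3673 m.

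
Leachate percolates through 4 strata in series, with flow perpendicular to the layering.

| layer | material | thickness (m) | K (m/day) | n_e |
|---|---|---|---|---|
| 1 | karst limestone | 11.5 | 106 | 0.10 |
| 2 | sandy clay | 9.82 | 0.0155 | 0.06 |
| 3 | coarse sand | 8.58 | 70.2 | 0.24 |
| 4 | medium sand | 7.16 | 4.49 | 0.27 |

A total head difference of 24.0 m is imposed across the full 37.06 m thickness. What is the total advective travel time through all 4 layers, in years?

With flow normal to the layers, continuity requires the same specific discharge q through every layer.
Σ(b_i/K_i) = 11.5/106 + 9.82/0.0155 + 8.58/70.2 + 7.16/4.49 = 635.4 d.
q = Δh / Σ(b_i/K_i) = 24.0 / 635.4 = 0.03777 m/day.
In each layer the seepage velocity is v_i = q/n_i, so the layer transit time is t_i = b_i·n_i / q:
  layer 1 (karst limestone): t_1 = 11.5 × 0.10 / 0.03777 = 30.44 d
  layer 2 (sandy clay): t_2 = 9.82 × 0.06 / 0.03777 = 15.60 d
  layer 3 (coarse sand): t_3 = 8.58 × 0.24 / 0.03777 = 54.52 d
  layer 4 (medium sand): t_4 = 7.16 × 0.27 / 0.03777 = 51.18 d
Total t = Σ t_i = 151.7 days = 0.4154 years.

0.415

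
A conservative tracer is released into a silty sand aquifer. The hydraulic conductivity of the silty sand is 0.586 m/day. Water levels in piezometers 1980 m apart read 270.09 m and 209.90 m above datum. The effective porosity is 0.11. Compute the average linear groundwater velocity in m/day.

Hydraulic gradient i = (270.09 − 209.90) / 1980 = 60.19 / 1980 = 0.03040.
Darcy flux q = K · i = 0.5860 × 0.03040 = 0.01781 m/day.
Seepage velocity v = q / n_e = 0.01781 / 0.11 = 0.1619 m/day.

0.162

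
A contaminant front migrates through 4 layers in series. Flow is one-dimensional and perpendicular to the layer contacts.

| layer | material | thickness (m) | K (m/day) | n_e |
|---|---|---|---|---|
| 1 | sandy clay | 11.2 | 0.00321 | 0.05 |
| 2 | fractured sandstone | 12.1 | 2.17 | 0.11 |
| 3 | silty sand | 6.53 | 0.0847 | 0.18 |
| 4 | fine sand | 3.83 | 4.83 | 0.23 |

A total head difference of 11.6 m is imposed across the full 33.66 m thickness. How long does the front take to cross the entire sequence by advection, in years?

With flow normal to the layers, continuity requires the same specific discharge q through every layer.
Σ(b_i/K_i) = 11.2/0.00321 + 12.1/2.17 + 6.53/0.0847 + 3.83/4.83 = 3573 d.
q = Δh / Σ(b_i/K_i) = 11.6 / 3573 = 0.003247 m/day.
In each layer the seepage velocity is v_i = q/n_i, so the layer transit time is t_i = b_i·n_i / q:
  layer 1 (sandy clay): t_1 = 11.2 × 0.05 / 0.003247 = 172.5 d
  layer 2 (fractured sandstone): t_2 = 12.1 × 0.11 / 0.003247 = 409.9 d
  layer 3 (silty sand): t_3 = 6.53 × 0.18 / 0.003247 = 362.0 d
  layer 4 (fine sand): t_4 = 3.83 × 0.23 / 0.003247 = 271.3 d
Total t = Σ t_i = 1216 days = 3.328 years.

3.33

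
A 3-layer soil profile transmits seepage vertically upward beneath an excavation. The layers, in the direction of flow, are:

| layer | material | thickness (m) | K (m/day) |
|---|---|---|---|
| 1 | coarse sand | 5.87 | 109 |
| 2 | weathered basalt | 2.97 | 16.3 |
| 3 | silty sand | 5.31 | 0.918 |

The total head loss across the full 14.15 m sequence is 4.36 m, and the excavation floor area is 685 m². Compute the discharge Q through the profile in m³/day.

Flow is perpendicular to layering, so the layers act in series and the equivalent K is the thickness-weighted harmonic mean.
Total thickness L = 5.87 + 2.97 + 5.31 = 14.15 m.
Σ(b_i/K_i) = 5.87/109 + 2.97/16.3 + 5.31/0.918 = 6.020 d.
K_eq = L / Σ(b_i/K_i) = 14.15 / 6.020 = 2.350 m/day.
Q = K_eq · A · (Δh/L) = 2.350 × 685 × (4.36/14.15) = 496.1 m³/day.

496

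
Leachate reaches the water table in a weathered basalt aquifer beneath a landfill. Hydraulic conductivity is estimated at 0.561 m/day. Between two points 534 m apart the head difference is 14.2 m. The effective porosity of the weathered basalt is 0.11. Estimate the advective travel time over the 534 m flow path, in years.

Hydraulic gradient i = Δh / L = 14.2 / 534 = 0.02659.
Darcy flux q = K · i = 0.5610 × 0.02659 = 0.01492 m/day.
Seepage velocity v = q / n_e = 0.01492 / 0.11 = 0.1356 m/day.
Travel time t = L / v = 534 / 0.1356 = 3938 days = 10.78 years.

10.8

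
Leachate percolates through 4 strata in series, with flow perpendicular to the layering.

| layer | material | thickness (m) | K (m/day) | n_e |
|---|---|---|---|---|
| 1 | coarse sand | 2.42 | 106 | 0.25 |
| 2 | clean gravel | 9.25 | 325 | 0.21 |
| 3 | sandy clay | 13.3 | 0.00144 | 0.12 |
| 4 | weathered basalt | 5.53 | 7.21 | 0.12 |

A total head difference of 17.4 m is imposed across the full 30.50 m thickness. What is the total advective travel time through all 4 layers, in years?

6.99

With flow normal to the layers, continuity requires the same specific discharge q through every layer.
Σ(b_i/K_i) = 2.42/106 + 9.25/325 + 13.3/0.00144 + 5.53/7.21 = 9237 d.
q = Δh / Σ(b_i/K_i) = 17.4 / 9237 = 0.001884 m/day.
In each layer the seepage velocity is v_i = q/n_i, so the layer transit time is t_i = b_i·n_i / q:
  layer 1 (coarse sand): t_1 = 2.42 × 0.25 / 0.001884 = 321.2 d
  layer 2 (clean gravel): t_2 = 9.25 × 0.21 / 0.001884 = 1031 d
  layer 3 (sandy clay): t_3 = 13.3 × 0.12 / 0.001884 = 847.2 d
  layer 4 (weathered basalt): t_4 = 5.53 × 0.12 / 0.001884 = 352.3 d
Total t = Σ t_i = 2552 days = 6.987 years.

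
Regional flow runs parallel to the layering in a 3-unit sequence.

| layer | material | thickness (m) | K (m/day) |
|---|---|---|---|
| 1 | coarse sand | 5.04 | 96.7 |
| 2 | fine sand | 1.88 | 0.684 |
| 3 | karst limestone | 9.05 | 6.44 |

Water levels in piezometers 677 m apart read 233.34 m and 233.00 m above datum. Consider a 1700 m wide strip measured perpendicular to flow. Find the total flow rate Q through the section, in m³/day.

467

Flow is parallel to layering, so each bed carries its own Darcy discharge and the transmissivities add.
Σ(K_i·b_i) = 96.7×5.04 + 0.684×1.88 + 6.44×9.05 = 546.9 m²/day.
Hydraulic gradient i = (233.34 − 233.00) / 677 = 0.34 / 677 = 0.0005022.
Q = Σ(K_i·b_i) · W · i = 546.9 × 1700 × 0.0005022 = 467.0 m³/day.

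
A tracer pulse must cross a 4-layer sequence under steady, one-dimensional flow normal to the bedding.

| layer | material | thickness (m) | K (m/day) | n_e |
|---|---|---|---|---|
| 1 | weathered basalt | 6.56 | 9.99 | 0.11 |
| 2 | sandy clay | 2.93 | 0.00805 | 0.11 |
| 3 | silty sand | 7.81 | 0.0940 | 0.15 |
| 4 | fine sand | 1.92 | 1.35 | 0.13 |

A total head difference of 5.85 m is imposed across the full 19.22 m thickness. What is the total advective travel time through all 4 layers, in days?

189

With flow normal to the layers, continuity requires the same specific discharge q through every layer.
Σ(b_i/K_i) = 6.56/9.99 + 2.93/0.00805 + 7.81/0.0940 + 1.92/1.35 = 449.1 d.
q = Δh / Σ(b_i/K_i) = 5.85 / 449.1 = 0.01302 m/day.
In each layer the seepage velocity is v_i = q/n_i, so the layer transit time is t_i = b_i·n_i / q:
  layer 1 (weathered basalt): t_1 = 6.56 × 0.11 / 0.01302 = 55.40 d
  layer 2 (sandy clay): t_2 = 2.93 × 0.11 / 0.01302 = 24.74 d
  layer 3 (silty sand): t_3 = 7.81 × 0.15 / 0.01302 = 89.94 d
  layer 4 (fine sand): t_4 = 1.92 × 0.13 / 0.01302 = 19.16 d
Total t = Σ t_i = 189.3 days.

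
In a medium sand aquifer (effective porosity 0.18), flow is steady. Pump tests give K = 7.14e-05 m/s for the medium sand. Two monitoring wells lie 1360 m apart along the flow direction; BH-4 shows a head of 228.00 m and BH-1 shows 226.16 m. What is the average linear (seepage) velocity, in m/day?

Convert K: 7.14e-05 m/s × 86400 = 6.169 m/day.
Hydraulic gradient i = (228.00 − 226.16) / 1360 = 1.84 / 1360 = 0.001353.
Darcy flux q = K · i = 6.169 × 0.001353 = 0.008346 m/day.
Seepage velocity v = q / n_e = 0.008346 / 0.18 = 0.04637 m/day.

0.0464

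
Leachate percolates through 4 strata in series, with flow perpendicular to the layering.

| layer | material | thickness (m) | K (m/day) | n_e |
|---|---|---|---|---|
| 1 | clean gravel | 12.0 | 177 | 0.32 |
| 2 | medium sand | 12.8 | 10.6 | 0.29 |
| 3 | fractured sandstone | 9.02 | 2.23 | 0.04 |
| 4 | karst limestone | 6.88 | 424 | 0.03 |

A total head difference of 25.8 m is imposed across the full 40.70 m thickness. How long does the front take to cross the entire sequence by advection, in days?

With flow normal to the layers, continuity requires the same specific discharge q through every layer.
Σ(b_i/K_i) = 12.0/177 + 12.8/10.6 + 9.02/2.23 + 6.88/424 = 5.336 d.
q = Δh / Σ(b_i/K_i) = 25.8 / 5.336 = 4.835 m/day.
In each layer the seepage velocity is v_i = q/n_i, so the layer transit time is t_i = b_i·n_i / q:
  layer 1 (clean gravel): t_1 = 12.0 × 0.32 / 4.835 = 0.7943 d
  layer 2 (medium sand): t_2 = 12.8 × 0.29 / 4.835 = 0.7678 d
  layer 3 (fractured sandstone): t_3 = 9.02 × 0.04 / 4.835 = 0.07463 d
  layer 4 (karst limestone): t_4 = 6.88 × 0.03 / 4.835 = 0.04269 d
Total t = Σ t_i = 1.679 days.

1.68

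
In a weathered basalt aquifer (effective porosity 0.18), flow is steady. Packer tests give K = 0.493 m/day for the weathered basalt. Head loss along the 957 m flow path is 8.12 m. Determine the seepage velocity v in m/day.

0.0232

Hydraulic gradient i = Δh / L = 8.12 / 957 = 0.008485.
Darcy flux q = K · i = 0.4930 × 0.008485 = 0.004183 m/day.
Seepage velocity v = q / n_e = 0.004183 / 0.18 = 0.02324 m/day.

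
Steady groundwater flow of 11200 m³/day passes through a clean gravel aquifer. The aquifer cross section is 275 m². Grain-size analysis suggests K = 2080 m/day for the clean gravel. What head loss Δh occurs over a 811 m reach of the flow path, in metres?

From Q = K·A·i, i = Q / (K·A) = 11200 / (2080 × 275.0) = 0.01958.
Head loss Δh = i · L = 0.01958 × 811 = 15.88 m.

15.9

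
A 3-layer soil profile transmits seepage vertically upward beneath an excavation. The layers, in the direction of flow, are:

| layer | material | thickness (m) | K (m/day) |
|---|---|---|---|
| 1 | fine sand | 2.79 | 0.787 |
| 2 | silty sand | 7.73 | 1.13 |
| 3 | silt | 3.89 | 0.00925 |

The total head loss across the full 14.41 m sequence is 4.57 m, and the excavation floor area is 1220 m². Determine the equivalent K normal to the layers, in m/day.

0.0334

Flow is perpendicular to layering, so the layers act in series and the equivalent K is the thickness-weighted harmonic mean.
Total thickness L = 2.79 + 7.73 + 3.89 = 14.41 m.
Σ(b_i/K_i) = 2.79/0.787 + 7.73/1.13 + 3.89/0.00925 = 430.9 d.
K_eq = L / Σ(b_i/K_i) = 14.41 / 430.9 = 0.03344 m/day.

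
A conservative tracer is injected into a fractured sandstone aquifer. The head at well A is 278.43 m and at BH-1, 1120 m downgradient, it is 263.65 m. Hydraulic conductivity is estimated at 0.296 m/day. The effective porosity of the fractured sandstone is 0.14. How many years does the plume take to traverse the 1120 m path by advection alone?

110

Hydraulic gradient i = (278.43 − 263.65) / 1120 = 14.78 / 1120 = 0.01320.
Darcy flux q = K · i = 0.2960 × 0.01320 = 0.003906 m/day.
Seepage velocity v = q / n_e = 0.003906 / 0.14 = 0.02790 m/day.
Travel time t = L / v = 1120 / 0.02790 = 40142 days = 109.9 years.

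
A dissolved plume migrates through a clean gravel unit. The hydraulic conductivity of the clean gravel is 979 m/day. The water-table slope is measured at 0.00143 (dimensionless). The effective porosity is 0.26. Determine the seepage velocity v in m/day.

5.38

Hydraulic gradient i = 0.00143.
Darcy flux q = K · i = 979.0 × 0.001430 = 1.400 m/day.
Seepage velocity v = q / n_e = 1.400 / 0.26 = 5.385 m/day.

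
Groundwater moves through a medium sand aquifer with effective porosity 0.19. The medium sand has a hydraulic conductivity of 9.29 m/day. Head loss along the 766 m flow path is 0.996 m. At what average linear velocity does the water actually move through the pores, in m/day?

Hydraulic gradient i = Δh / L = 0.996 / 766 = 0.001300.
Darcy flux q = K · i = 9.290 × 0.001300 = 0.01208 m/day.
Seepage velocity v = q / n_e = 0.01208 / 0.19 = 0.06358 m/day.

0.0636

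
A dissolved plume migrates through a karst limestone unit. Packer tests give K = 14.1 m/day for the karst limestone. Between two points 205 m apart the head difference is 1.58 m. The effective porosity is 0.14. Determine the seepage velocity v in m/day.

Hydraulic gradient i = Δh / L = 1.58 / 205 = 0.007707.
Darcy flux q = K · i = 14.10 × 0.007707 = 0.1087 m/day.
Seepage velocity v = q / n_e = 0.1087 / 0.14 = 0.7762 m/day.

0.776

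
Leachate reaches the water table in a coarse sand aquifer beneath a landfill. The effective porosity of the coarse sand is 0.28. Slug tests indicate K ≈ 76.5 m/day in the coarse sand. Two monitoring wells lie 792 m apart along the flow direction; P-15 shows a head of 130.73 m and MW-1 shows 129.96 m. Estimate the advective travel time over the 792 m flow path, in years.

8.16

Hydraulic gradient i = (130.73 − 129.96) / 792 = 0.77 / 792 = 0.0009722.
Darcy flux q = K · i = 76.50 × 0.0009722 = 0.07437 m/day.
Seepage velocity v = q / n_e = 0.07437 / 0.28 = 0.2656 m/day.
Travel time t = L / v = 792 / 0.2656 = 2982 days = 8.163 years.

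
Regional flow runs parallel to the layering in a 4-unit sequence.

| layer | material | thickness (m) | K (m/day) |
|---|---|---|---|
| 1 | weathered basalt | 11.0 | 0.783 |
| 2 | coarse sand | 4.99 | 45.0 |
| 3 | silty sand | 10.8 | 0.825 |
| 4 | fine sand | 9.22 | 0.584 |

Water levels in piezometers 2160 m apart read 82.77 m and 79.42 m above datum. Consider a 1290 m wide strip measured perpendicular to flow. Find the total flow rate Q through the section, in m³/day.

495

Flow is parallel to layering, so each bed carries its own Darcy discharge and the transmissivities add.
Σ(K_i·b_i) = 0.783×11.0 + 45.0×4.99 + 0.825×10.8 + 0.584×9.22 = 247.5 m²/day.
Hydraulic gradient i = (82.77 − 79.42) / 2160 = 3.35 / 2160 = 0.001551.
Q = Σ(K_i·b_i) · W · i = 247.5 × 1290 × 0.001551 = 495.1 m³/day.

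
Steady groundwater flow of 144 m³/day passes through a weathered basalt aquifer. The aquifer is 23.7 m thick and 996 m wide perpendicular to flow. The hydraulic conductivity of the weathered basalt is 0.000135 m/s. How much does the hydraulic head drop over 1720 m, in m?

Convert K: 0.000135 m/s × 86400 = 11.66 m/day.
Cross-sectional area A = 996 × 23.7 = 23605 m².
From Q = K·A·i, i = Q / (K·A) = 144 / (11.66 × 23605) = 0.0005230.
Head loss Δh = i · L = 0.0005230 × 1720 = 0.8996 m.

0.900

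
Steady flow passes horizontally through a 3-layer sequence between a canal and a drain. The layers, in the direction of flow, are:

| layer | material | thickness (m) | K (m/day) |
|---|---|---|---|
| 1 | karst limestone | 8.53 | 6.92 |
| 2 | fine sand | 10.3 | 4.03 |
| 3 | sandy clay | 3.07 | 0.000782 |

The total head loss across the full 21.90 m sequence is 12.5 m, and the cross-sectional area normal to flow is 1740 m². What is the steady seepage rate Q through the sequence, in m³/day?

5.53

Flow is perpendicular to layering, so the layers act in series and the equivalent K is the thickness-weighted harmonic mean.
Total thickness L = 8.53 + 10.3 + 3.07 = 21.90 m.
Σ(b_i/K_i) = 8.53/6.92 + 10.3/4.03 + 3.07/0.000782 = 3930 d.
K_eq = L / Σ(b_i/K_i) = 21.90 / 3930 = 0.005573 m/day.
Q = K_eq · A · (Δh/L) = 0.005573 × 1740 × (12.5/21.90) = 5.535 m³/day.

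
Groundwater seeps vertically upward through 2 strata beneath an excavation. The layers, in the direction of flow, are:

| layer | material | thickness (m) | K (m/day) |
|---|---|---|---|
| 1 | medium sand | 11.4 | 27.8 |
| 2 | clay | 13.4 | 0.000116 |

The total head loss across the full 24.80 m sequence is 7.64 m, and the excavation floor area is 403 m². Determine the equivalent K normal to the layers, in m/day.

0.000215

Flow is perpendicular to layering, so the layers act in series and the equivalent K is the thickness-weighted harmonic mean.
Total thickness L = 11.4 + 13.4 = 24.80 m.
Σ(b_i/K_i) = 11.4/27.8 + 13.4/0.000116 = 1.155e+05 d.
K_eq = L / Σ(b_i/K_i) = 24.80 / 1.155e+05 = 0.0002147 m/day.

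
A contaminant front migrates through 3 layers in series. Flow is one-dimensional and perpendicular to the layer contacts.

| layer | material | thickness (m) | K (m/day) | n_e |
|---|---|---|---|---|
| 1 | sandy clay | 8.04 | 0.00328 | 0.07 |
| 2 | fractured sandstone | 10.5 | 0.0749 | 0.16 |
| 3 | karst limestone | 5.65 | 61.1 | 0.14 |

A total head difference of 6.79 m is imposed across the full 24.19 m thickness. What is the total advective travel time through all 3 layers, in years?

With flow normal to the layers, continuity requires the same specific discharge q through every layer.
Σ(b_i/K_i) = 8.04/0.00328 + 10.5/0.0749 + 5.65/61.1 = 2591 d.
q = Δh / Σ(b_i/K_i) = 6.79 / 2591 = 0.002620 m/day.
In each layer the seepage velocity is v_i = q/n_i, so the layer transit time is t_i = b_i·n_i / q:
  layer 1 (sandy clay): t_1 = 8.04 × 0.07 / 0.002620 = 214.8 d
  layer 2 (fractured sandstone): t_2 = 10.5 × 0.16 / 0.002620 = 641.2 d
  layer 3 (karst limestone): t_3 = 5.65 × 0.14 / 0.002620 = 301.9 d
Total t = Σ t_i = 1158 days = 3.170 years.

3.17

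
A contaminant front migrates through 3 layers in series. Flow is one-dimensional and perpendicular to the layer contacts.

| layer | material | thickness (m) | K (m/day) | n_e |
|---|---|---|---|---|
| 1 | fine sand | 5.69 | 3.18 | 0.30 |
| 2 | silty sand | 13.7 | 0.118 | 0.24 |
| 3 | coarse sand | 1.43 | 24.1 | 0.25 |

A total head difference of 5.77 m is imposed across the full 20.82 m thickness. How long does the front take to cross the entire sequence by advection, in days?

With flow normal to the layers, continuity requires the same specific discharge q through every layer.
Σ(b_i/K_i) = 5.69/3.18 + 13.7/0.118 + 1.43/24.1 = 118.0 d.
q = Δh / Σ(b_i/K_i) = 5.77 / 118.0 = 0.04892 m/day.
In each layer the seepage velocity is v_i = q/n_i, so the layer transit time is t_i = b_i·n_i / q:
  layer 1 (fine sand): t_1 = 5.69 × 0.30 / 0.04892 = 34.89 d
  layer 2 (silty sand): t_2 = 13.7 × 0.24 / 0.04892 = 67.21 d
  layer 3 (coarse sand): t_3 = 1.43 × 0.25 / 0.04892 = 7.308 d
Total t = Σ t_i = 109.4 days.

109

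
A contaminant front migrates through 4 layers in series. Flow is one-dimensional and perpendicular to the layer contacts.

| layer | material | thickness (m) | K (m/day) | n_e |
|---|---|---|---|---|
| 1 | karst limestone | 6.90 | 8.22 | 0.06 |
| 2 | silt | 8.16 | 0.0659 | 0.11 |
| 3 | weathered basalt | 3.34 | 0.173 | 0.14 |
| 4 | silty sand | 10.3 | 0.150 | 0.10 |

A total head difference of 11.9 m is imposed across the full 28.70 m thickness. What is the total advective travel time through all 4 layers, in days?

With flow normal to the layers, continuity requires the same specific discharge q through every layer.
Σ(b_i/K_i) = 6.90/8.22 + 8.16/0.0659 + 3.34/0.173 + 10.3/0.150 = 212.6 d.
q = Δh / Σ(b_i/K_i) = 11.9 / 212.6 = 0.05596 m/day.
In each layer the seepage velocity is v_i = q/n_i, so the layer transit time is t_i = b_i·n_i / q:
  layer 1 (karst limestone): t_1 = 6.90 × 0.06 / 0.05596 = 7.398 d
  layer 2 (silt): t_2 = 8.16 × 0.11 / 0.05596 = 16.04 d
  layer 3 (weathered basalt): t_3 = 3.34 × 0.14 / 0.05596 = 8.355 d
  layer 4 (silty sand): t_4 = 10.3 × 0.10 / 0.05596 = 18.40 d
Total t = Σ t_i = 50.20 days.

50.2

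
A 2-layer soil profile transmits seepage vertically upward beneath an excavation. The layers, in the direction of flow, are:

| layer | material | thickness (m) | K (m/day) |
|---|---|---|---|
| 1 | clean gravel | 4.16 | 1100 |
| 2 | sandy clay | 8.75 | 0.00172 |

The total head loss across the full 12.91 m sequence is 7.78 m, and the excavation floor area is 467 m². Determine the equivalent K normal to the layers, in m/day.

Flow is perpendicular to layering, so the layers act in series and the equivalent K is the thickness-weighted harmonic mean.
Total thickness L = 4.16 + 8.75 = 12.91 m.
Σ(b_i/K_i) = 4.16/1100 + 8.75/0.00172 = 5087 d.
K_eq = L / Σ(b_i/K_i) = 12.91 / 5087 = 0.002538 m/day.

0.00254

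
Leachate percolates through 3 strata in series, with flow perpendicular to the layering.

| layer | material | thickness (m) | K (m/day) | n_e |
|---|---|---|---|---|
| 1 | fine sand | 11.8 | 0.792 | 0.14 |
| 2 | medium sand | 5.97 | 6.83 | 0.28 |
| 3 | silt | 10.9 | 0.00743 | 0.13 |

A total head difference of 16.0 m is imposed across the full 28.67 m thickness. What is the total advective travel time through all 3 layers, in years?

1.20

With flow normal to the layers, continuity requires the same specific discharge q through every layer.
Σ(b_i/K_i) = 11.8/0.792 + 5.97/6.83 + 10.9/0.00743 = 1483 d.
q = Δh / Σ(b_i/K_i) = 16.0 / 1483 = 0.01079 m/day.
In each layer the seepage velocity is v_i = q/n_i, so the layer transit time is t_i = b_i·n_i / q:
  layer 1 (fine sand): t_1 = 11.8 × 0.14 / 0.01079 = 153.1 d
  layer 2 (medium sand): t_2 = 5.97 × 0.28 / 0.01079 = 154.9 d
  layer 3 (silt): t_3 = 10.9 × 0.13 / 0.01079 = 131.3 d
Total t = Σ t_i = 439.3 days = 1.203 years.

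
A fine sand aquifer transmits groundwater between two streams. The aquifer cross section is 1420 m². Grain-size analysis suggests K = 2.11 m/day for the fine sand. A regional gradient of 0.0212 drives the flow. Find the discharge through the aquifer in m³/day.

63.5

Hydraulic gradient i = 0.0212.
Darcy's law: Q = K · A · i = 2.110 × 1420 × 0.02120 = 63.52 m³/day.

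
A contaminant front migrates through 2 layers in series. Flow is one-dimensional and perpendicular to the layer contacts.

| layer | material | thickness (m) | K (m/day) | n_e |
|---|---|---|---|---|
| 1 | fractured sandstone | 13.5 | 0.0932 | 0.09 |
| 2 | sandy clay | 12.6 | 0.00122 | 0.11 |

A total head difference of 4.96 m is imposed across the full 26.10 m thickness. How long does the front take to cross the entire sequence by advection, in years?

With flow normal to the layers, continuity requires the same specific discharge q through every layer.
Σ(b_i/K_i) = 13.5/0.0932 + 12.6/0.00122 = 10473 d.
q = Δh / Σ(b_i/K_i) = 4.96 / 10473 = 0.0004736 m/day.
In each layer the seepage velocity is v_i = q/n_i, so the layer transit time is t_i = b_i·n_i / q:
  layer 1 (fractured sandstone): t_1 = 13.5 × 0.09 / 0.0004736 = 2565 d
  layer 2 (sandy clay): t_2 = 12.6 × 0.11 / 0.0004736 = 2926 d
Total t = Σ t_i = 5492 days = 15.04 years.

15.0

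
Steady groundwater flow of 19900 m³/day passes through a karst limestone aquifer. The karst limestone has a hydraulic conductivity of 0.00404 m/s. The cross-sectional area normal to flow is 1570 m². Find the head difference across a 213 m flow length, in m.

7.73

Convert K: 0.00404 m/s × 86400 = 349.1 m/day.
From Q = K·A·i, i = Q / (K·A) = 19900 / (349.1 × 1570) = 0.03631.
Head loss Δh = i · L = 0.03631 × 213 = 7.735 m.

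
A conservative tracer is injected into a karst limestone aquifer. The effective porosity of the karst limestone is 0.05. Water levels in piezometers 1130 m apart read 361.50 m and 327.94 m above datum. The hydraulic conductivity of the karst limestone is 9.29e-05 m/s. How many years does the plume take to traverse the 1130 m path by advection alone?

0.649

Convert K: 9.29e-05 m/s × 86400 = 8.027 m/day.
Hydraulic gradient i = (361.50 − 327.94) / 1130 = 33.56 / 1130 = 0.02970.
Darcy flux q = K · i = 8.027 × 0.02970 = 0.2384 m/day.
Seepage velocity v = q / n_e = 0.2384 / 0.05 = 4.768 m/day.
Travel time t = L / v = 1130 / 4.768 = 237.0 days = 0.6489 years.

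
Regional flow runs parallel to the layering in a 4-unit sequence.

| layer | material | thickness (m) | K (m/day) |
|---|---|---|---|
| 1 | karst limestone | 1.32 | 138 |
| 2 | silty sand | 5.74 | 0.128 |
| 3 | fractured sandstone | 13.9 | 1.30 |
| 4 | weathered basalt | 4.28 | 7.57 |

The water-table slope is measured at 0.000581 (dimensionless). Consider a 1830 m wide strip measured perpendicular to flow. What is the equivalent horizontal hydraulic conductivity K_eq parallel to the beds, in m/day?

9.25

Flow is parallel to layering, so each bed carries its own Darcy discharge and the transmissivities add.
Σ(K_i·b_i) = 138×1.32 + 0.128×5.74 + 1.30×13.9 + 7.57×4.28 = 233.4 m²/day.
Total thickness b = 25.24 m, so K_eq = Σ(K_i·b_i)/b = 9.246 m/day.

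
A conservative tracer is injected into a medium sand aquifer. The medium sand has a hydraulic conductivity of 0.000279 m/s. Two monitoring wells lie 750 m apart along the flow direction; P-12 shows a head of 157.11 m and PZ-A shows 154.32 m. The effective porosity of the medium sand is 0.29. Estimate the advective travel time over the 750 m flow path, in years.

Convert K: 0.000279 m/s × 86400 = 24.11 m/day.
Hydraulic gradient i = (157.11 − 154.32) / 750 = 2.79 / 750 = 0.003720.
Darcy flux q = K · i = 24.11 × 0.003720 = 0.08967 m/day.
Seepage velocity v = q / n_e = 0.08967 / 0.29 = 0.3092 m/day.
Travel time t = L / v = 750 / 0.3092 = 2425 days = 6.641 years.

6.64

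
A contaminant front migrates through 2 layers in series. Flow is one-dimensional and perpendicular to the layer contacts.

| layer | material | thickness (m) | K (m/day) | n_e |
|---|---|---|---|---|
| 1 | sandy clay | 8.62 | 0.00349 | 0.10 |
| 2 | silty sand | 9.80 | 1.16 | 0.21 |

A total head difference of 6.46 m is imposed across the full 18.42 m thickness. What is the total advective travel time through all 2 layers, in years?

3.07

With flow normal to the layers, continuity requires the same specific discharge q through every layer.
Σ(b_i/K_i) = 8.62/0.00349 + 9.80/1.16 = 2478 d.
q = Δh / Σ(b_i/K_i) = 6.46 / 2478 = 0.002607 m/day.
In each layer the seepage velocity is v_i = q/n_i, so the layer transit time is t_i = b_i·n_i / q:
  layer 1 (sandy clay): t_1 = 8.62 × 0.10 / 0.002607 = 330.7 d
  layer 2 (silty sand): t_2 = 9.80 × 0.21 / 0.002607 = 789.5 d
Total t = Σ t_i = 1120 days = 3.067 years.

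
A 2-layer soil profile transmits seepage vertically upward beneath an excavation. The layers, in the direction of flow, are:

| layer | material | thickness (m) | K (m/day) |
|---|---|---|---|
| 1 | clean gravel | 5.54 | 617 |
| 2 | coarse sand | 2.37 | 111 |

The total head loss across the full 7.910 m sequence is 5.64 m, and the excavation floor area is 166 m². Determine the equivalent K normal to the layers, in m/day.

261

Flow is perpendicular to layering, so the layers act in series and the equivalent K is the thickness-weighted harmonic mean.
Total thickness L = 5.54 + 2.37 = 7.910 m.
Σ(b_i/K_i) = 5.54/617 + 2.37/111 = 0.03033 d.
K_eq = L / Σ(b_i/K_i) = 7.910 / 0.03033 = 260.8 m/day.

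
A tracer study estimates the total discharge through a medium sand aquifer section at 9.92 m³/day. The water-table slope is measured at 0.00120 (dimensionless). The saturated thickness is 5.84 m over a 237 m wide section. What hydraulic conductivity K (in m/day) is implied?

Cross-sectional area A = 237 × 5.84 = 1384 m².
Hydraulic gradient i = 0.00120.
From Q = K·A·i, K = Q / (A·i) = 9.92 / (1384 × 0.001200) = 5.973 m/day.

5.97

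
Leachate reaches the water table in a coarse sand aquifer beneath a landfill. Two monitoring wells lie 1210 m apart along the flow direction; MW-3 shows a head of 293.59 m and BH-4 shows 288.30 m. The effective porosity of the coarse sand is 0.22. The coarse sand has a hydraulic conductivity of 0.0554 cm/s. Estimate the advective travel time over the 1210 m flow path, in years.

Convert K: 0.0554 cm/s × 864 = 47.87 m/day.
Hydraulic gradient i = (293.59 − 288.30) / 1210 = 5.29 / 1210 = 0.004372.
Darcy flux q = K · i = 47.87 × 0.004372 = 0.2093 m/day.
Seepage velocity v = q / n_e = 0.2093 / 0.22 = 0.9512 m/day.
Travel time t = L / v = 1210 / 0.9512 = 1272 days = 3.483 years.

3.48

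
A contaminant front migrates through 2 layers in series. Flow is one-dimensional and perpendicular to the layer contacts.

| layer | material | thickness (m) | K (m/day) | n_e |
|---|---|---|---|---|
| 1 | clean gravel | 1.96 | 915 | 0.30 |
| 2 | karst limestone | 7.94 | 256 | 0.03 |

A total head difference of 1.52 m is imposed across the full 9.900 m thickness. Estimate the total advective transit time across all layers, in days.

0.0180

With flow normal to the layers, continuity requires the same specific discharge q through every layer.
Σ(b_i/K_i) = 1.96/915 + 7.94/256 = 0.03316 d.
q = Δh / Σ(b_i/K_i) = 1.52 / 0.03316 = 45.84 m/day.
In each layer the seepage velocity is v_i = q/n_i, so the layer transit time is t_i = b_i·n_i / q:
  layer 1 (clean gravel): t_1 = 1.96 × 0.30 / 45.84 = 0.01283 d
  layer 2 (karst limestone): t_2 = 7.94 × 0.03 / 45.84 = 0.005196 d
Total t = Σ t_i = 0.01802 days.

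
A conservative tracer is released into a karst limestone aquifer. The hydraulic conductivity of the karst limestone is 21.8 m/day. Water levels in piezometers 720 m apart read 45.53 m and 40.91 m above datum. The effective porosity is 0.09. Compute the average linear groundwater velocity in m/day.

1.55

Hydraulic gradient i = (45.53 − 40.91) / 720 = 4.62 / 720 = 0.006417.
Darcy flux q = K · i = 21.80 × 0.006417 = 0.1399 m/day.
Seepage velocity v = q / n_e = 0.1399 / 0.09 = 1.554 m/day.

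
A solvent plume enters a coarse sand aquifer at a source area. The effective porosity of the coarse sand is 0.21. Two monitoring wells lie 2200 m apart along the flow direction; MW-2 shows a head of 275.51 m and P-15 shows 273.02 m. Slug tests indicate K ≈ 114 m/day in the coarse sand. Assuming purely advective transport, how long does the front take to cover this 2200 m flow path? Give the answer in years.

9.80

Hydraulic gradient i = (275.51 − 273.02) / 2200 = 2.49 / 2200 = 0.001132.
Darcy flux q = K · i = 114.0 × 0.001132 = 0.1290 m/day.
Seepage velocity v = q / n_e = 0.1290 / 0.21 = 0.6144 m/day.
Travel time t = L / v = 2200 / 0.6144 = 3581 days = 9.803 years.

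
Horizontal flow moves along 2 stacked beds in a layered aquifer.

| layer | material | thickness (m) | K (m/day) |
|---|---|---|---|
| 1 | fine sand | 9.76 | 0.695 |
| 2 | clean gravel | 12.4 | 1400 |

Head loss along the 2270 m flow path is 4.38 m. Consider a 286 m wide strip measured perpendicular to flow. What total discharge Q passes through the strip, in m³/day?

9580

Flow is parallel to layering, so each bed carries its own Darcy discharge and the transmissivities add.
Σ(K_i·b_i) = 0.695×9.76 + 1400×12.4 = 17367 m²/day.
Hydraulic gradient i = Δh / L = 4.38 / 2270 = 0.001930.
Q = Σ(K_i·b_i) · W · i = 17367 × 286 × 0.001930 = 9584 m³/day.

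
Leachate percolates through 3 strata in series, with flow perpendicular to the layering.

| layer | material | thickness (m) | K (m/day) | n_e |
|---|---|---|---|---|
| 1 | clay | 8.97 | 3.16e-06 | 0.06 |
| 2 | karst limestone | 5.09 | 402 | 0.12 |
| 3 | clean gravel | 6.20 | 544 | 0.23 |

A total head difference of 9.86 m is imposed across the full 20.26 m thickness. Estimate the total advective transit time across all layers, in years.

With flow normal to the layers, continuity requires the same specific discharge q through every layer.
Σ(b_i/K_i) = 8.97/3.16e-06 + 5.09/402 + 6.20/544 = 2.839e+06 d.
q = Δh / Σ(b_i/K_i) = 9.86 / 2.839e+06 = 3.474e-06 m/day.
In each layer the seepage velocity is v_i = q/n_i, so the layer transit time is t_i = b_i·n_i / q:
  layer 1 (clay): t_1 = 8.97 × 0.06 / 3.474e-06 = 1.549e+05 d
  layer 2 (karst limestone): t_2 = 5.09 × 0.12 / 3.474e-06 = 1.758e+05 d
  layer 3 (clean gravel): t_3 = 6.20 × 0.23 / 3.474e-06 = 4.105e+05 d
Total t = Σ t_i = 7.413e+05 days = 2030 years.

2030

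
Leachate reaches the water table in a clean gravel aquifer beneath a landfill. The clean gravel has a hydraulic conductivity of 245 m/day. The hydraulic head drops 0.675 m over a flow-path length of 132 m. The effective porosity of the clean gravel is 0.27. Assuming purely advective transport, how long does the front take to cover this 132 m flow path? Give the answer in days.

28.4

Hydraulic gradient i = Δh / L = 0.675 / 132 = 0.005114.
Darcy flux q = K · i = 245.0 × 0.005114 = 1.253 m/day.
Seepage velocity v = q / n_e = 1.253 / 0.27 = 4.640 m/day.
Travel time t = L / v = 132 / 4.640 = 28.45 days.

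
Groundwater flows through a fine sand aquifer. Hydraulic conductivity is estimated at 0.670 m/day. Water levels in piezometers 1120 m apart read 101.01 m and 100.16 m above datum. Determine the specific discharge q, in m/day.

0.000508

Hydraulic gradient i = (101.01 − 100.16) / 1120 = 0.85 / 1120 = 0.0007589.
Specific discharge q = K · i = 0.6700 × 0.0007589 = 0.0005085 m/day.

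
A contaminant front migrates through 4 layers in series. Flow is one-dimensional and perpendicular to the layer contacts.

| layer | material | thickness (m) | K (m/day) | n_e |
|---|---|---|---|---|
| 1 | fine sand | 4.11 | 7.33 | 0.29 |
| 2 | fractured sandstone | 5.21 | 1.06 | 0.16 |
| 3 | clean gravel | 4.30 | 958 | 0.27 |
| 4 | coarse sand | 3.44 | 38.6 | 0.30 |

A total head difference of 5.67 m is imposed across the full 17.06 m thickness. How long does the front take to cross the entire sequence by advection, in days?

With flow normal to the layers, continuity requires the same specific discharge q through every layer.
Σ(b_i/K_i) = 4.11/7.33 + 5.21/1.06 + 4.30/958 + 3.44/38.6 = 5.569 d.
q = Δh / Σ(b_i/K_i) = 5.67 / 5.569 = 1.018 m/day.
In each layer the seepage velocity is v_i = q/n_i, so the layer transit time is t_i = b_i·n_i / q:
  layer 1 (fine sand): t_1 = 4.11 × 0.29 / 1.018 = 1.171 d
  layer 2 (fractured sandstone): t_2 = 5.21 × 0.16 / 1.018 = 0.8188 d
  layer 3 (clean gravel): t_3 = 4.30 × 0.27 / 1.018 = 1.140 d
  layer 4 (coarse sand): t_4 = 3.44 × 0.30 / 1.018 = 1.014 d
Total t = Σ t_i = 4.144 days.

4.14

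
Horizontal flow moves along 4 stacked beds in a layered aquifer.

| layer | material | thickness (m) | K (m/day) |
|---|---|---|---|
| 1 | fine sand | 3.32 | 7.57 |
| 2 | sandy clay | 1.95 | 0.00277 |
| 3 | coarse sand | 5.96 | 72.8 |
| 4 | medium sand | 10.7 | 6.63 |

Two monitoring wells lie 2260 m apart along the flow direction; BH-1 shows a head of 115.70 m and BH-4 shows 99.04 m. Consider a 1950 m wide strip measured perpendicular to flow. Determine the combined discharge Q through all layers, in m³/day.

7620

Flow is parallel to layering, so each bed carries its own Darcy discharge and the transmissivities add.
Σ(K_i·b_i) = 7.57×3.32 + 0.00277×1.95 + 72.8×5.96 + 6.63×10.7 = 530.0 m²/day.
Hydraulic gradient i = (115.70 − 99.04) / 2260 = 16.66 / 2260 = 0.007372.
Q = Σ(K_i·b_i) · W · i = 530.0 × 1950 × 0.007372 = 7618 m³/day.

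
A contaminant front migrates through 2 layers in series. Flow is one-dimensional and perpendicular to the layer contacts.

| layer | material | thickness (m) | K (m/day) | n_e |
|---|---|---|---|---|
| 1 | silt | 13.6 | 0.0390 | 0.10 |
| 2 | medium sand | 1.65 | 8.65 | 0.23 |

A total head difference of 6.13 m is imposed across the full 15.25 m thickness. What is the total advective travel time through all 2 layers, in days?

99.0

With flow normal to the layers, continuity requires the same specific discharge q through every layer.
Σ(b_i/K_i) = 13.6/0.0390 + 1.65/8.65 = 348.9 d.
q = Δh / Σ(b_i/K_i) = 6.13 / 348.9 = 0.01757 m/day.
In each layer the seepage velocity is v_i = q/n_i, so the layer transit time is t_i = b_i·n_i / q:
  layer 1 (silt): t_1 = 13.6 × 0.10 / 0.01757 = 77.41 d
  layer 2 (medium sand): t_2 = 1.65 × 0.23 / 0.01757 = 21.60 d
Total t = Σ t_i = 99.01 days.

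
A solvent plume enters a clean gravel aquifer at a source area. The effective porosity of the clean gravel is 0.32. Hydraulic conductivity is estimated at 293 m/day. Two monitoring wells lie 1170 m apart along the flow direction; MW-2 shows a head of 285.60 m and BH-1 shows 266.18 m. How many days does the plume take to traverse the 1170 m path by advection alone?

77.0

Hydraulic gradient i = (285.60 − 266.18) / 1170 = 19.42 / 1170 = 0.01660.
Darcy flux q = K · i = 293.0 × 0.01660 = 4.863 m/day.
Seepage velocity v = q / n_e = 4.863 / 0.32 = 15.20 m/day.
Travel time t = L / v = 1170 / 15.20 = 76.98 days.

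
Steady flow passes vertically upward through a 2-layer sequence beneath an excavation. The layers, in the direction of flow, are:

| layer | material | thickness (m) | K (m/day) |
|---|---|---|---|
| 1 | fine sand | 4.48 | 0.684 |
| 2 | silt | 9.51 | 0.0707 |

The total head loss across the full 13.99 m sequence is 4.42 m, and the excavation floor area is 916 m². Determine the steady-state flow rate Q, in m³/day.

28.7

Flow is perpendicular to layering, so the layers act in series and the equivalent K is the thickness-weighted harmonic mean.
Total thickness L = 4.48 + 9.51 = 13.99 m.
Σ(b_i/K_i) = 4.48/0.684 + 9.51/0.0707 = 141.1 d.
K_eq = L / Σ(b_i/K_i) = 13.99 / 141.1 = 0.09918 m/day.
Q = K_eq · A · (Δh/L) = 0.09918 × 916 × (4.42/13.99) = 28.70 m³/day.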